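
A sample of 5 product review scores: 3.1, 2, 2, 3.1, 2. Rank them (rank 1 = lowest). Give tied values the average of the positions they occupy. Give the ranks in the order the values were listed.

Sorted (ascending): 2, 2, 2, 3.1, 3.1
The 3 values of 2 occupy positions 1–3 → average rank 2.
The 2 values of 3.1 occupy positions 4–5 → average rank (4+5)/2 = 4.5.

4.5, 2, 2, 4.5, 2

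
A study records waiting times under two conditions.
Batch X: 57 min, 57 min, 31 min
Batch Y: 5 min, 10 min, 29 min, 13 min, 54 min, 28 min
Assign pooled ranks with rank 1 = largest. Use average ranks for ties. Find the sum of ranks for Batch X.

7

Sorted (descending): 57, 57, 54, 31, 29, 28, 13, 10, 5
The 2 values of 57 occupy positions 1–2 → average rank (1+2)/2 = 1.5.
Batch X values → pooled ranks: 57→1.5, 57→1.5, 31→4
Rank sum = 1.5 + 1.5 + 4 = 7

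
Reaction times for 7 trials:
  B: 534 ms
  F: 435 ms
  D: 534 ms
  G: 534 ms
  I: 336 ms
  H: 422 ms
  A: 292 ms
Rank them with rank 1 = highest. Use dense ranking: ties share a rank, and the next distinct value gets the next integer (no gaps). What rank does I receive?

Sorted (descending): 534, 534, 534, 435, 422, 336, 292
The 3 values of 534 share dense rank 1.
Remaining distinct values take the next consecutive integers.
I has value 336 ms → rank 4.

4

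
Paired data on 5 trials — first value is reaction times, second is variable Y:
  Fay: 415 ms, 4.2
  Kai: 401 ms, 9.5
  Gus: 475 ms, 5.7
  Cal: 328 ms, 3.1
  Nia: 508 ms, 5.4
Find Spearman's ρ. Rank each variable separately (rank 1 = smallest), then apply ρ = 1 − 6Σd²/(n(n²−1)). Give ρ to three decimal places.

0.300

Ranks of variable 1: 3, 2, 4, 1, 5
Ranks of variable 2: 2, 5, 4, 1, 3
d = r₁ − r₂: 1, -3, 0, 0, 2
d²: 1, 9, 0, 0, 4; Σd² = 14
ρ = 1 − 6·14/(5·24) = 1 − 84/120 = 0.300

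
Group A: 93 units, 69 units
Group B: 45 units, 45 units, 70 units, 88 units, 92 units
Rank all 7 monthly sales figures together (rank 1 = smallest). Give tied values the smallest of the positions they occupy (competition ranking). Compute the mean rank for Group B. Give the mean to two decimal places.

3.40

Sorted (ascending): 45, 45, 69, 70, 88, 92, 93
The 2 values of 45 occupy positions 1–2 → each gets rank 1.
Group B values → pooled ranks: 45→1, 45→1, 70→4, 88→5, 92→6
Mean rank = (1 + 1 + 4 + 5 + 6) / 5 = 3.40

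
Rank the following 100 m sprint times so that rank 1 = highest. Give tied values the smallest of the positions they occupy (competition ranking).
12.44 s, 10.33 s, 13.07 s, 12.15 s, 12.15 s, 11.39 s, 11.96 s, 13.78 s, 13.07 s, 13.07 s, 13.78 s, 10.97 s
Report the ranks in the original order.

Sorted (descending): 13.78, 13.78, 13.07, 13.07, 13.07, 12.44, 12.15, 12.15, 11.96, 11.39, 10.97, 10.33
The 2 values of 13.78 occupy positions 1–2 → each gets rank 1.
The 3 values of 13.07 occupy positions 3–5 → each gets rank 3.
The 2 values of 12.15 occupy positions 7–8 → each gets rank 7.

6, 12, 3, 7, 7, 10, 9, 1, 3, 3, 1, 11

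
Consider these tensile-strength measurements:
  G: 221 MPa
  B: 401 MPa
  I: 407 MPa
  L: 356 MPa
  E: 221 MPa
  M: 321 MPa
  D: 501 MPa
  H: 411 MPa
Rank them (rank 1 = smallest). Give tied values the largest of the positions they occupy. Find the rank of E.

2

Sorted (ascending): 221, 221, 321, 356, 401, 407, 411, 501
The 2 values of 221 occupy positions 1–2 → each gets rank 2.
E has value 221 MPa → rank 2.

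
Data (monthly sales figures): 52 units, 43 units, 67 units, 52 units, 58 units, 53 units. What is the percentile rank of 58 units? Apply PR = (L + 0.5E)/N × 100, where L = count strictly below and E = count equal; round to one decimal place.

75.0

N = 6.
Strictly below 58: 4. Equal to 58: 1.
PR = (4 + 0.5·1)/6 × 100 = 75.0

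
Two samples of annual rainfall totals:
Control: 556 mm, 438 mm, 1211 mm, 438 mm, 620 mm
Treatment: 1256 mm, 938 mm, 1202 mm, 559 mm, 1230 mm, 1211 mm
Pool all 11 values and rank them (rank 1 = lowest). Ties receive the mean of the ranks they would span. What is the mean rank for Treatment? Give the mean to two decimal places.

Sorted (ascending): 438, 438, 556, 559, 620, 938, 1202, 1211, 1211, 1230, 1256
The 2 values of 438 occupy positions 1–2 → average rank (1+2)/2 = 1.5.
The 2 values of 1211 occupy positions 8–9 → average rank (8+9)/2 = 8.5.
Treatment values → pooled ranks: 1256→11, 938→6, 1202→7, 559→4, 1230→10, 1211→8.5
Mean rank = (11 + 6 + 7 + 4 + 10 + 8.5) / 6 = 7.75

7.75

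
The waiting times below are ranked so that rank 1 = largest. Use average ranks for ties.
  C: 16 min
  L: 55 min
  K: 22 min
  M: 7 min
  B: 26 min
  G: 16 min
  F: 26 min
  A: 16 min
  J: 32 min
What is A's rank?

Sorted (descending): 55, 32, 26, 26, 22, 16, 16, 16, 7
The 2 values of 26 occupy positions 3–4 → average rank (3+4)/2 = 3.5.
The 3 values of 16 occupy positions 6–8 → average rank 7.
A has value 16 min → rank 7.

7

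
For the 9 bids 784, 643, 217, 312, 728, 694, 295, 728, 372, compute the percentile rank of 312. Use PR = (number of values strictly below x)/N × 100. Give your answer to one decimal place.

N = 9.
Strictly below 312: 2. Equal to 312: 1.
PR = 2/9 × 100 = 22.2

22.2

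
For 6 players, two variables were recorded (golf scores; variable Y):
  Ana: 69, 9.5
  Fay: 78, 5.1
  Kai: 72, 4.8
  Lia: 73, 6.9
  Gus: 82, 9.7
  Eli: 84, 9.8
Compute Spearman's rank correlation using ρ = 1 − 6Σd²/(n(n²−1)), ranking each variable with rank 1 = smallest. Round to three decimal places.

Ranks of variable 1: 1, 4, 2, 3, 5, 6
Ranks of variable 2: 4, 2, 1, 3, 5, 6
d = r₁ − r₂: -3, 2, 1, 0, 0, 0
d²: 9, 4, 1, 0, 0, 0; Σd² = 14
ρ = 1 − 6·14/(6·35) = 1 − 84/210 = 0.600

0.600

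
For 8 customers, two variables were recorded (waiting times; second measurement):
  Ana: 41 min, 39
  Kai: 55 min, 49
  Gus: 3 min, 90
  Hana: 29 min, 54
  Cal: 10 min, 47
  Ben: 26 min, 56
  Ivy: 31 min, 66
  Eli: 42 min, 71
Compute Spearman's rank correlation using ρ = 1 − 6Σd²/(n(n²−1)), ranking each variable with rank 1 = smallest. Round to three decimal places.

-0.238

Ranks of variable 1: 6, 8, 1, 4, 2, 3, 5, 7
Ranks of variable 2: 1, 3, 8, 4, 2, 5, 6, 7
d = r₁ − r₂: 5, 5, -7, 0, 0, -2, -1, 0
d²: 25, 25, 49, 0, 0, 4, 1, 0; Σd² = 104
ρ = 1 − 6·104/(8·63) = 1 − 624/504 = -0.238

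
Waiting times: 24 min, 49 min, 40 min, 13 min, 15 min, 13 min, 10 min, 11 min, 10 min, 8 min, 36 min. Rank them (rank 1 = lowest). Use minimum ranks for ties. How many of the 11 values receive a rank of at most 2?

Sorted (ascending): 8, 10, 10, 11, 13, 13, 15, 24, 36, 40, 49
The 2 values of 10 occupy positions 2–3 → each gets rank 2.
The 2 values of 13 occupy positions 5–6 → each gets rank 5.
Ranks ≤ 2: {1, 2, 2} → 3 values.

3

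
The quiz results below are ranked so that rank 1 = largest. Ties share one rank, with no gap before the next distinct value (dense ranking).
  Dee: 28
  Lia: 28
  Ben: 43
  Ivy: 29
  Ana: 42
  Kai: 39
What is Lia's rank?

5

Sorted (descending): 43, 42, 39, 29, 28, 28
The 2 values of 28 share dense rank 5.
Remaining distinct values take the next consecutive integers.
Lia has value 28 → rank 5.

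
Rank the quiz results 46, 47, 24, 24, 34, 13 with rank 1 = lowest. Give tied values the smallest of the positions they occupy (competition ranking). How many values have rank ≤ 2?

3

Sorted (ascending): 13, 24, 24, 34, 46, 47
The 2 values of 24 occupy positions 2–3 → each gets rank 2.
Ranks ≤ 2: {1, 2, 2} → 3 values.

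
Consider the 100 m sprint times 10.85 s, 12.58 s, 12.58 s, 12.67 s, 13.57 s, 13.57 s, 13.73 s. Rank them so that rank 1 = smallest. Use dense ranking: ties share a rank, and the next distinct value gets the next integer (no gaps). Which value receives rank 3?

12.67

Sorted (ascending): 10.85, 12.58, 12.58, 12.67, 13.57, 13.57, 13.73
The 2 values of 12.58 share dense rank 2.
The 2 values of 13.57 share dense rank 4.
Remaining distinct values take the next consecutive integers.
Rank 3 → value 12.67.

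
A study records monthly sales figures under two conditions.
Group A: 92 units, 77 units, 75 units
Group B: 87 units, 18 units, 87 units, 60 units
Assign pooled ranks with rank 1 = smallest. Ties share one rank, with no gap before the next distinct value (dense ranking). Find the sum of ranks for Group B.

13

Sorted (ascending): 18, 60, 75, 77, 87, 87, 92
The 2 values of 87 share dense rank 5.
Remaining distinct values take the next consecutive integers.
Group B values → pooled ranks: 87→5, 18→1, 87→5, 60→2
Rank sum = 5 + 1 + 5 + 2 = 13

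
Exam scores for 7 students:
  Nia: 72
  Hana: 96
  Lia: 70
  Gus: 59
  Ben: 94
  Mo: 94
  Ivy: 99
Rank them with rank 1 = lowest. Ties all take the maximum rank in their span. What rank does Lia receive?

2

Sorted (ascending): 59, 70, 72, 94, 94, 96, 99
The 2 values of 94 occupy positions 4–5 → each gets rank 5.
Lia has value 70 → rank 2.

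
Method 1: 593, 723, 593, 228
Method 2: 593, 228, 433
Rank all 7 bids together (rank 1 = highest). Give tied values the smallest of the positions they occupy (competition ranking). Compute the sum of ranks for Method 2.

Sorted (descending): 723, 593, 593, 593, 433, 228, 228
The 3 values of 593 occupy positions 2–4 → each gets rank 2.
The 2 values of 228 occupy positions 6–7 → each gets rank 6.
Method 2 values → pooled ranks: 593→2, 228→6, 433→5
Rank sum = 2 + 6 + 5 = 13

13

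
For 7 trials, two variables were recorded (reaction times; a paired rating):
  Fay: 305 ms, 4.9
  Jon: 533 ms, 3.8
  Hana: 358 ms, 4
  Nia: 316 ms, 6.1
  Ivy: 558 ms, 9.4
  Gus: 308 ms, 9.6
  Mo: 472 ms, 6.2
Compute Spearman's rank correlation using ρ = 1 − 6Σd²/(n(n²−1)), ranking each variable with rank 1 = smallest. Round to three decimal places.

-0.071

Ranks of variable 1: 1, 6, 4, 3, 7, 2, 5
Ranks of variable 2: 3, 1, 2, 4, 6, 7, 5
d = r₁ − r₂: -2, 5, 2, -1, 1, -5, 0
d²: 4, 25, 4, 1, 1, 25, 0; Σd² = 60
ρ = 1 − 6·60/(7·48) = 1 − 360/336 = -0.071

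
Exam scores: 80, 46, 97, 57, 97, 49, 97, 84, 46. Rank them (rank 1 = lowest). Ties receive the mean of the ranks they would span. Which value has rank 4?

Sorted (ascending): 46, 46, 49, 57, 80, 84, 97, 97, 97
The 2 values of 46 occupy positions 1–2 → average rank (1+2)/2 = 1.5.
The 3 values of 97 occupy positions 7–9 → average rank 8.
Rank 4 → value 57.

57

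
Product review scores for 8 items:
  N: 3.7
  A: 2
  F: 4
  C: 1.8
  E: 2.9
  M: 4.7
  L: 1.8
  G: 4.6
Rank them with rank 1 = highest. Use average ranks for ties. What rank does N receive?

4

Sorted (descending): 4.7, 4.6, 4, 3.7, 2.9, 2, 1.8, 1.8
The 2 values of 1.8 occupy positions 7–8 → average rank (7+8)/2 = 7.5.
N has value 3.7 → rank 4.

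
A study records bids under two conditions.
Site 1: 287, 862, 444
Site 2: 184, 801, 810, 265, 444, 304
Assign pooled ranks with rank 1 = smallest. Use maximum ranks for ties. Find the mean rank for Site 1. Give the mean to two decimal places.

6.00

Sorted (ascending): 184, 265, 287, 304, 444, 444, 801, 810, 862
The 2 values of 444 occupy positions 5–6 → each gets rank 6.
Site 1 values → pooled ranks: 287→3, 862→9, 444→6
Mean rank = (3 + 9 + 6) / 3 = 6.00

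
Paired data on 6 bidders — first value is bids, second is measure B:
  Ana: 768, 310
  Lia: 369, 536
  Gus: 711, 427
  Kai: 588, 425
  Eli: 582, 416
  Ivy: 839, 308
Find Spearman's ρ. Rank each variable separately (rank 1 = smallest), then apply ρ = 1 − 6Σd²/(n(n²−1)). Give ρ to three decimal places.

Ranks of variable 1: 5, 1, 4, 3, 2, 6
Ranks of variable 2: 2, 6, 5, 4, 3, 1
d = r₁ − r₂: 3, -5, -1, -1, -1, 5
d²: 9, 25, 1, 1, 1, 25; Σd² = 62
ρ = 1 − 6·62/(6·35) = 1 − 372/210 = -0.771

-0.771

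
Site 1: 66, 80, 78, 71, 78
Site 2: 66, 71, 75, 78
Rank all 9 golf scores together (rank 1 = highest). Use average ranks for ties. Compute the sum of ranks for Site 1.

Sorted (descending): 80, 78, 78, 78, 75, 71, 71, 66, 66
The 3 values of 78 occupy positions 2–4 → average rank 3.
The 2 values of 71 occupy positions 6–7 → average rank (6+7)/2 = 6.5.
The 2 values of 66 occupy positions 8–9 → average rank (8+9)/2 = 8.5.
Site 1 values → pooled ranks: 66→8.5, 80→1, 78→3, 71→6.5, 78→3
Rank sum = 8.5 + 1 + 3 + 6.5 + 3 = 22

22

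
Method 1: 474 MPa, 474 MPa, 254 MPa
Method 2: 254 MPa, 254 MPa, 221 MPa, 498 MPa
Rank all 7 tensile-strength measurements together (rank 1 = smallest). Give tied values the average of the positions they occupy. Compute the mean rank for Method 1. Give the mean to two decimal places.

4.67

Sorted (ascending): 221, 254, 254, 254, 474, 474, 498
The 3 values of 254 occupy positions 2–4 → average rank 3.
The 2 values of 474 occupy positions 5–6 → average rank (5+6)/2 = 5.5.
Method 1 values → pooled ranks: 474→5.5, 474→5.5, 254→3
Mean rank = (5.5 + 5.5 + 3) / 3 = 4.67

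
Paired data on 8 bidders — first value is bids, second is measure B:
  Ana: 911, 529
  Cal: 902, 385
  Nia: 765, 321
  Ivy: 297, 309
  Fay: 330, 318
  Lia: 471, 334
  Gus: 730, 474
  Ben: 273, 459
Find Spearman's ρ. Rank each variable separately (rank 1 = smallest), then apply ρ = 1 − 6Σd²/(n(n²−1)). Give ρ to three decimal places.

Ranks of variable 1: 8, 7, 6, 2, 3, 4, 5, 1
Ranks of variable 2: 8, 5, 3, 1, 2, 4, 7, 6
d = r₁ − r₂: 0, 2, 3, 1, 1, 0, -2, -5
d²: 0, 4, 9, 1, 1, 0, 4, 25; Σd² = 44
ρ = 1 − 6·44/(8·63) = 1 − 264/504 = 0.476

0.476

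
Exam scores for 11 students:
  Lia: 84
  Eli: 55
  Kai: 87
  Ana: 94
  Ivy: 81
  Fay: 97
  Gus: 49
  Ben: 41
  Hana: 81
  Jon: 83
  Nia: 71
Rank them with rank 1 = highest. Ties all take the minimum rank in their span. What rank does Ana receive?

Sorted (descending): 97, 94, 87, 84, 83, 81, 81, 71, 55, 49, 41
The 2 values of 81 occupy positions 6–7 → each gets rank 6.
Ana has value 94 → rank 2.

2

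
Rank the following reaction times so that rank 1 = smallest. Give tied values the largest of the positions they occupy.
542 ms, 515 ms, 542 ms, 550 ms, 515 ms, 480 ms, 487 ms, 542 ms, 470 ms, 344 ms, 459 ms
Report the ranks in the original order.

10, 7, 10, 11, 7, 4, 5, 10, 3, 1, 2

Sorted (ascending): 344, 459, 470, 480, 487, 515, 515, 542, 542, 542, 550
The 2 values of 515 occupy positions 6–7 → each gets rank 7.
The 3 values of 542 occupy positions 8–10 → each gets rank 10.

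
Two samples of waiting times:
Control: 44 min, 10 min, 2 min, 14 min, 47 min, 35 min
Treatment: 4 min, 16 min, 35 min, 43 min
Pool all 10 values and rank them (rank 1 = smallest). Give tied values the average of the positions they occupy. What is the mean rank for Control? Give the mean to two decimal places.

Sorted (ascending): 2, 4, 10, 14, 16, 35, 35, 43, 44, 47
The 2 values of 35 occupy positions 6–7 → average rank (6+7)/2 = 6.5.
Control values → pooled ranks: 44→9, 10→3, 2→1, 14→4, 47→10, 35→6.5
Mean rank = (9 + 3 + 1 + 4 + 10 + 6.5) / 6 = 5.58

5.58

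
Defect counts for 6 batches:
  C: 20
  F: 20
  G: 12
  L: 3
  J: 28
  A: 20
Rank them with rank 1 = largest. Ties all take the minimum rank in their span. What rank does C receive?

Sorted (descending): 28, 20, 20, 20, 12, 3
The 3 values of 20 occupy positions 2–4 → each gets rank 2.
C has value 20 → rank 2.

2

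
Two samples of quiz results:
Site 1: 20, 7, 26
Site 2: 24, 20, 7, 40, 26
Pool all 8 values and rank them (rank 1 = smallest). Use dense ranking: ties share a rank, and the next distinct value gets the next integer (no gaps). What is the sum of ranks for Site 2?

Sorted (ascending): 7, 7, 20, 20, 24, 26, 26, 40
The 2 values of 7 share dense rank 1.
The 2 values of 20 share dense rank 2.
The 2 values of 26 share dense rank 4.
Remaining distinct values take the next consecutive integers.
Site 2 values → pooled ranks: 24→3, 20→2, 7→1, 40→5, 26→4
Rank sum = 3 + 2 + 1 + 5 + 4 = 15

15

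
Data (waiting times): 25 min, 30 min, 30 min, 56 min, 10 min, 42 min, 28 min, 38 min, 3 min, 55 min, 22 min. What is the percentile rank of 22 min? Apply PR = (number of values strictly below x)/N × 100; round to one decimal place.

18.2

N = 11.
Strictly below 22: 2. Equal to 22: 1.
PR = 2/11 × 100 = 18.2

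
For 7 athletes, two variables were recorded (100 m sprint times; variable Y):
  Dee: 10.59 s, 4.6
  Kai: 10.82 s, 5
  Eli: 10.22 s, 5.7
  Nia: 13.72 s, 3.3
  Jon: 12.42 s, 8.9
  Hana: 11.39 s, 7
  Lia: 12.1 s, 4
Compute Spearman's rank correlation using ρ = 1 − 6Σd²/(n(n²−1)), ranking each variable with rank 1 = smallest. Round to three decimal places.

Ranks of variable 1: 2, 3, 1, 7, 6, 4, 5
Ranks of variable 2: 3, 4, 5, 1, 7, 6, 2
d = r₁ − r₂: -1, -1, -4, 6, -1, -2, 3
d²: 1, 1, 16, 36, 1, 4, 9; Σd² = 68
ρ = 1 − 6·68/(7·48) = 1 − 408/336 = -0.214

-0.214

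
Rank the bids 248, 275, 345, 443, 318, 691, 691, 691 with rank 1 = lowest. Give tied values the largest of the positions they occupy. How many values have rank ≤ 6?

5

Sorted (ascending): 248, 275, 318, 345, 443, 691, 691, 691
The 3 values of 691 occupy positions 6–8 → each gets rank 8.
Ranks ≤ 6: {1, 2, 3, 4, 5} → 5 values.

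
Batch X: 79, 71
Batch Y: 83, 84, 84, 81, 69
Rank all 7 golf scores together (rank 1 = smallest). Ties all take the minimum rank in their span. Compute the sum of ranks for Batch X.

5

Sorted (ascending): 69, 71, 79, 81, 83, 84, 84
The 2 values of 84 occupy positions 6–7 → each gets rank 6.
Batch X values → pooled ranks: 79→3, 71→2
Rank sum = 3 + 2 = 5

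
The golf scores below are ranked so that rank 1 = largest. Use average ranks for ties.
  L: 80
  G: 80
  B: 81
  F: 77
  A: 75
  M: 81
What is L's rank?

Sorted (descending): 81, 81, 80, 80, 77, 75
The 2 values of 81 occupy positions 1–2 → average rank (1+2)/2 = 1.5.
The 2 values of 80 occupy positions 3–4 → average rank (3+4)/2 = 3.5.
L has value 80 → rank 3.5.

3.5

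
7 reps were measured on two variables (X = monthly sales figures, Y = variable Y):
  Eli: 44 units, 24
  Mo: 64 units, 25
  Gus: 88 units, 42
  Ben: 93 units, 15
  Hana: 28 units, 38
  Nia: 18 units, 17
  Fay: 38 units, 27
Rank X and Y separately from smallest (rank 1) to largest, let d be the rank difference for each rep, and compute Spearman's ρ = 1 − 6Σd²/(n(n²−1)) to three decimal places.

Ranks of variable 1: 4, 5, 6, 7, 2, 1, 3
Ranks of variable 2: 3, 4, 7, 1, 6, 2, 5
d = r₁ − r₂: 1, 1, -1, 6, -4, -1, -2
d²: 1, 1, 1, 36, 16, 1, 4; Σd² = 60
ρ = 1 − 6·60/(7·48) = 1 − 360/336 = -0.071

-0.071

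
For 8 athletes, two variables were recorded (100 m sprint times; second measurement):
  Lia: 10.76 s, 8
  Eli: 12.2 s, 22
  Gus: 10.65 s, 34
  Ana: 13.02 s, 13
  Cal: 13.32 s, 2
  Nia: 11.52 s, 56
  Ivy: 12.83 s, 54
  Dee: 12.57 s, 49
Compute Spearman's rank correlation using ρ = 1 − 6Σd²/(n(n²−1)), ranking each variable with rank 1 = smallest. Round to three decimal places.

Ranks of variable 1: 2, 4, 1, 7, 8, 3, 6, 5
Ranks of variable 2: 2, 4, 5, 3, 1, 8, 7, 6
d = r₁ − r₂: 0, 0, -4, 4, 7, -5, -1, -1
d²: 0, 0, 16, 16, 49, 25, 1, 1; Σd² = 108
ρ = 1 − 6·108/(8·63) = 1 − 648/504 = -0.286

-0.286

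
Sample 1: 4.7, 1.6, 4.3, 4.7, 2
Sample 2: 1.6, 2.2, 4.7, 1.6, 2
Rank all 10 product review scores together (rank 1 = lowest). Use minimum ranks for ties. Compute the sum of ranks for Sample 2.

Sorted (ascending): 1.6, 1.6, 1.6, 2, 2, 2.2, 4.3, 4.7, 4.7, 4.7
The 3 values of 1.6 occupy positions 1–3 → each gets rank 1.
The 2 values of 2 occupy positions 4–5 → each gets rank 4.
The 3 values of 4.7 occupy positions 8–10 → each gets rank 8.
Sample 2 values → pooled ranks: 1.6→1, 2.2→6, 4.7→8, 1.6→1, 2→4
Rank sum = 1 + 6 + 8 + 1 + 4 = 20

20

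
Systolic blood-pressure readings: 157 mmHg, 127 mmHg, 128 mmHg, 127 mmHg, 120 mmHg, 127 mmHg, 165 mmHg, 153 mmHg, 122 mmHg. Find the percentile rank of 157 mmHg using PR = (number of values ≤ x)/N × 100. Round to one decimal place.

N = 9.
Strictly below 157: 7. Equal to 157: 1.
PR = 8/9 × 100 = 88.9

88.9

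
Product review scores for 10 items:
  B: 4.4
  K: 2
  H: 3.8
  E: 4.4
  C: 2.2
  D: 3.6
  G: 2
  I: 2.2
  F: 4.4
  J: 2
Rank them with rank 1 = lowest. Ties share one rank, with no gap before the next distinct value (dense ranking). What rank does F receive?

5

Sorted (ascending): 2, 2, 2, 2.2, 2.2, 3.6, 3.8, 4.4, 4.4, 4.4
The 3 values of 2 share dense rank 1.
The 2 values of 2.2 share dense rank 2.
The 3 values of 4.4 share dense rank 5.
Remaining distinct values take the next consecutive integers.
F has value 4.4 → rank 5.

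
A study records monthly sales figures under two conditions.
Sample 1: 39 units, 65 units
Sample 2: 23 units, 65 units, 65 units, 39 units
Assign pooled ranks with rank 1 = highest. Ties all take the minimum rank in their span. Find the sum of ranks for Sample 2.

12

Sorted (descending): 65, 65, 65, 39, 39, 23
The 3 values of 65 occupy positions 1–3 → each gets rank 1.
The 2 values of 39 occupy positions 4–5 → each gets rank 4.
Sample 2 values → pooled ranks: 23→6, 65→1, 65→1, 39→4
Rank sum = 6 + 1 + 1 + 4 = 12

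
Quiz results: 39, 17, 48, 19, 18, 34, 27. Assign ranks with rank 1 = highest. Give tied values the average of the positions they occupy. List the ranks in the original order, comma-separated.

Sorted (descending): 48, 39, 34, 27, 19, 18, 17
No ties — each value takes its position as its rank.

2, 7, 1, 5, 6, 3, 4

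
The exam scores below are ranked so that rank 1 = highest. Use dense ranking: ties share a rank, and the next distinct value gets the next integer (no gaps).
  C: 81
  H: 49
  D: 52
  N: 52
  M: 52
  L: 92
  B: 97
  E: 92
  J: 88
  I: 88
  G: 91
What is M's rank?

Sorted (descending): 97, 92, 92, 91, 88, 88, 81, 52, 52, 52, 49
The 2 values of 92 share dense rank 2.
The 2 values of 88 share dense rank 4.
The 3 values of 52 share dense rank 6.
Remaining distinct values take the next consecutive integers.
M has value 52 → rank 6.

6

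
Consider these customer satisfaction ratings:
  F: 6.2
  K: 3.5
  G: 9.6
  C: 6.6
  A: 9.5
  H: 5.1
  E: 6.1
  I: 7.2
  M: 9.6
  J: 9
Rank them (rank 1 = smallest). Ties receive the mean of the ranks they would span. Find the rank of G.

9.5

Sorted (ascending): 3.5, 5.1, 6.1, 6.2, 6.6, 7.2, 9, 9.5, 9.6, 9.6
The 2 values of 9.6 occupy positions 9–10 → average rank (9+10)/2 = 9.5.
G has value 9.6 → rank 9.5.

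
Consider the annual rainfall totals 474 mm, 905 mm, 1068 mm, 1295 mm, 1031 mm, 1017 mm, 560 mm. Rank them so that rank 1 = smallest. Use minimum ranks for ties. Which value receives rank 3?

Sorted (ascending): 474, 560, 905, 1017, 1031, 1068, 1295
No ties — each value takes its position as its rank.
Rank 3 → value 905.

905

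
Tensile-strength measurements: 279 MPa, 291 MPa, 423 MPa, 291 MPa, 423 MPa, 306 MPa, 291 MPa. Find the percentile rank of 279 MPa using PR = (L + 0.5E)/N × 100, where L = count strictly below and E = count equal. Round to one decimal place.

N = 7.
Strictly below 279: 0. Equal to 279: 1.
PR = (0 + 0.5·1)/7 × 100 = 7.1

7.1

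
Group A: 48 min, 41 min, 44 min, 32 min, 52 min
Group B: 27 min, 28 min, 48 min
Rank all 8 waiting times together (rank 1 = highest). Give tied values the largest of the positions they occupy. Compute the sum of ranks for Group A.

19

Sorted (descending): 52, 48, 48, 44, 41, 32, 28, 27
The 2 values of 48 occupy positions 2–3 → each gets rank 3.
Group A values → pooled ranks: 48→3, 41→5, 44→4, 32→6, 52→1
Rank sum = 3 + 5 + 4 + 6 + 1 = 19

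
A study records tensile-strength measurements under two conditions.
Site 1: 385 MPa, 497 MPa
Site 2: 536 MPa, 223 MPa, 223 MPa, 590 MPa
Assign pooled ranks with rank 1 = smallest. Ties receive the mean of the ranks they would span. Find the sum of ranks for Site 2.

14

Sorted (ascending): 223, 223, 385, 497, 536, 590
The 2 values of 223 occupy positions 1–2 → average rank (1+2)/2 = 1.5.
Site 2 values → pooled ranks: 536→5, 223→1.5, 223→1.5, 590→6
Rank sum = 5 + 1.5 + 1.5 + 6 = 14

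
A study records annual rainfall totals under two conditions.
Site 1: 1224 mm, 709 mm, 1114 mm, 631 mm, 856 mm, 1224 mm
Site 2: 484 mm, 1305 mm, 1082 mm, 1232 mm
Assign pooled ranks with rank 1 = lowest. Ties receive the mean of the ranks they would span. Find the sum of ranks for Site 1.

Sorted (ascending): 484, 631, 709, 856, 1082, 1114, 1224, 1224, 1232, 1305
The 2 values of 1224 occupy positions 7–8 → average rank (7+8)/2 = 7.5.
Site 1 values → pooled ranks: 1224→7.5, 709→3, 1114→6, 631→2, 856→4, 1224→7.5
Rank sum = 7.5 + 3 + 6 + 2 + 4 + 7.5 = 30

30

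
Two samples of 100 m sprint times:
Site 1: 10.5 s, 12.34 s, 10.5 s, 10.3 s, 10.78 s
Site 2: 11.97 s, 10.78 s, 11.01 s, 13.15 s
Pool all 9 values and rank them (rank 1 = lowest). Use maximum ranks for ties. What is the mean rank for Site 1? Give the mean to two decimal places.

Sorted (ascending): 10.3, 10.5, 10.5, 10.78, 10.78, 11.01, 11.97, 12.34, 13.15
The 2 values of 10.5 occupy positions 2–3 → each gets rank 3.
The 2 values of 10.78 occupy positions 4–5 → each gets rank 5.
Site 1 values → pooled ranks: 10.5→3, 12.34→8, 10.5→3, 10.3→1, 10.78→5
Mean rank = (3 + 8 + 3 + 1 + 5) / 5 = 4.00

4.00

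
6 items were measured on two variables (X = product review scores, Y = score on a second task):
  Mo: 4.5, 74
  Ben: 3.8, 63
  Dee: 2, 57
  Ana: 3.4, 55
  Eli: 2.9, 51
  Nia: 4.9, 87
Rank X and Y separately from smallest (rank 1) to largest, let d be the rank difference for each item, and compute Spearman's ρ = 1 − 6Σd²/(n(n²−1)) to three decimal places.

0.829

Ranks of variable 1: 5, 4, 1, 3, 2, 6
Ranks of variable 2: 5, 4, 3, 2, 1, 6
d = r₁ − r₂: 0, 0, -2, 1, 1, 0
d²: 0, 0, 4, 1, 1, 0; Σd² = 6
ρ = 1 − 6·6/(6·35) = 1 − 36/210 = 0.829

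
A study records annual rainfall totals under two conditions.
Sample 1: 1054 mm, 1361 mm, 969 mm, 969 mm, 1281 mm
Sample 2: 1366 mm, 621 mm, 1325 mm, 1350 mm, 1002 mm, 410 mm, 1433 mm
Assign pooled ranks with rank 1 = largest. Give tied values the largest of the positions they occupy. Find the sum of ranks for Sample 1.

Sorted (descending): 1433, 1366, 1361, 1350, 1325, 1281, 1054, 1002, 969, 969, 621, 410
The 2 values of 969 occupy positions 9–10 → each gets rank 10.
Sample 1 values → pooled ranks: 1054→7, 1361→3, 969→10, 969→10, 1281→6
Rank sum = 7 + 3 + 10 + 10 + 6 = 36

36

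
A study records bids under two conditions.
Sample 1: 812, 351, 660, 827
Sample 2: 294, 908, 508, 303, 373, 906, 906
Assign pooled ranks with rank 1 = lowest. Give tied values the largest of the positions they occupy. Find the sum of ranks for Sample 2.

Sorted (ascending): 294, 303, 351, 373, 508, 660, 812, 827, 906, 906, 908
The 2 values of 906 occupy positions 9–10 → each gets rank 10.
Sample 2 values → pooled ranks: 294→1, 908→11, 508→5, 303→2, 373→4, 906→10, 906→10
Rank sum = 1 + 11 + 5 + 2 + 4 + 10 + 10 = 43

43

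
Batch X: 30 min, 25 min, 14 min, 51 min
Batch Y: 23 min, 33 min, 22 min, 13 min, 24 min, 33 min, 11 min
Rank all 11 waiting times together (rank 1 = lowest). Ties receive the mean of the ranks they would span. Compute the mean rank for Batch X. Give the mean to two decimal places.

Sorted (ascending): 11, 13, 14, 22, 23, 24, 25, 30, 33, 33, 51
The 2 values of 33 occupy positions 9–10 → average rank (9+10)/2 = 9.5.
Batch X values → pooled ranks: 30→8, 25→7, 14→3, 51→11
Mean rank = (8 + 7 + 3 + 11) / 4 = 7.25

7.25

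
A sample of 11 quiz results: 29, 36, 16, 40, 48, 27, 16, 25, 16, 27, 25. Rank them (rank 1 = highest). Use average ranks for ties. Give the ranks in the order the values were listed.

Sorted (descending): 48, 40, 36, 29, 27, 27, 25, 25, 16, 16, 16
The 2 values of 27 occupy positions 5–6 → average rank (5+6)/2 = 5.5.
The 2 values of 25 occupy positions 7–8 → average rank (7+8)/2 = 7.5.
The 3 values of 16 occupy positions 9–11 → average rank 10.

4, 3, 10, 2, 1, 5.5, 10, 7.5, 10, 5.5, 7.5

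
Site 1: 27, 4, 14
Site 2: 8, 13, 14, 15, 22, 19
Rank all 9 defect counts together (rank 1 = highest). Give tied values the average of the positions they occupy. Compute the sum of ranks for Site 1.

Sorted (descending): 27, 22, 19, 15, 14, 14, 13, 8, 4
The 2 values of 14 occupy positions 5–6 → average rank (5+6)/2 = 5.5.
Site 1 values → pooled ranks: 27→1, 4→9, 14→5.5
Rank sum = 1 + 9 + 5.5 = 15.5

15.5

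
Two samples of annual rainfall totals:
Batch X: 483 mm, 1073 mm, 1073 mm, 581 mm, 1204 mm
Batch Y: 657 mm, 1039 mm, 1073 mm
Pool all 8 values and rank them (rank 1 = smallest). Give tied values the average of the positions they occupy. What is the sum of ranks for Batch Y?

Sorted (ascending): 483, 581, 657, 1039, 1073, 1073, 1073, 1204
The 3 values of 1073 occupy positions 5–7 → average rank 6.
Batch Y values → pooled ranks: 657→3, 1039→4, 1073→6
Rank sum = 3 + 4 + 6 = 13

13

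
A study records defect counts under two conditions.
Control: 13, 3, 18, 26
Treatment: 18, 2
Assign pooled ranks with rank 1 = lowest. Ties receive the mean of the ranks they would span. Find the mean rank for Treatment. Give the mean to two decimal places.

Sorted (ascending): 2, 3, 13, 18, 18, 26
The 2 values of 18 occupy positions 4–5 → average rank (4+5)/2 = 4.5.
Treatment values → pooled ranks: 18→4.5, 2→1
Mean rank = (4.5 + 1) / 2 = 2.75

2.75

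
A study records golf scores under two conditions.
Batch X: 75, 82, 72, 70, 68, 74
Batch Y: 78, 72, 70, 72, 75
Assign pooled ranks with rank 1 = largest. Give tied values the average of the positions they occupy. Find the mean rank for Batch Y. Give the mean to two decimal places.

Sorted (descending): 82, 78, 75, 75, 74, 72, 72, 72, 70, 70, 68
The 2 values of 75 occupy positions 3–4 → average rank (3+4)/2 = 3.5.
The 3 values of 72 occupy positions 6–8 → average rank 7.
The 2 values of 70 occupy positions 9–10 → average rank (9+10)/2 = 9.5.
Batch Y values → pooled ranks: 78→2, 72→7, 70→9.5, 72→7, 75→3.5
Mean rank = (2 + 7 + 9.5 + 7 + 3.5) / 5 = 5.80

5.80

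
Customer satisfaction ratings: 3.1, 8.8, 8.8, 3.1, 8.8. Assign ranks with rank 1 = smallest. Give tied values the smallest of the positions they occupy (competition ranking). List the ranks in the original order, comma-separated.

Sorted (ascending): 3.1, 3.1, 8.8, 8.8, 8.8
The 2 values of 3.1 occupy positions 1–2 → each gets rank 1.
The 3 values of 8.8 occupy positions 3–5 → each gets rank 3.

1, 3, 3, 1, 3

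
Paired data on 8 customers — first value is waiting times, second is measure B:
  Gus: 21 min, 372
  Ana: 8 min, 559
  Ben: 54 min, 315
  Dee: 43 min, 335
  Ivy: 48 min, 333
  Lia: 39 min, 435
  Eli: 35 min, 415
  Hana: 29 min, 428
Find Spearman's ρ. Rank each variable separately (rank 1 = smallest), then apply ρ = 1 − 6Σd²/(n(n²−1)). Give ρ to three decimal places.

Ranks of variable 1: 2, 1, 8, 6, 7, 5, 4, 3
Ranks of variable 2: 4, 8, 1, 3, 2, 7, 5, 6
d = r₁ − r₂: -2, -7, 7, 3, 5, -2, -1, -3
d²: 4, 49, 49, 9, 25, 4, 1, 9; Σd² = 150
ρ = 1 − 6·150/(8·63) = 1 − 900/504 = -0.786

-0.786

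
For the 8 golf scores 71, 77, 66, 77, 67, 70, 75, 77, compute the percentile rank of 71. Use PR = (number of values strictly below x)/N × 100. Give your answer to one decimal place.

N = 8.
Strictly below 71: 3. Equal to 71: 1.
PR = 3/8 × 100 = 37.5

37.5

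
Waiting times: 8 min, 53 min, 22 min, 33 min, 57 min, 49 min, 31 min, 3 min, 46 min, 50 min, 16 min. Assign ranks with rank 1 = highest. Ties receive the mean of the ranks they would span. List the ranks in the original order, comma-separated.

10, 2, 8, 6, 1, 4, 7, 11, 5, 3, 9

Sorted (descending): 57, 53, 50, 49, 46, 33, 31, 22, 16, 8, 3
No ties — each value takes its position as its rank.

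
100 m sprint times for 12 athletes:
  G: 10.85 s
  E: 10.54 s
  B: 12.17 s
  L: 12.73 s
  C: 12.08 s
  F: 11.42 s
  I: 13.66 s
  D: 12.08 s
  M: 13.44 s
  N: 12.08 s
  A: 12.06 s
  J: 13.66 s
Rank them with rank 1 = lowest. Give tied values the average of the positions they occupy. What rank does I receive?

Sorted (ascending): 10.54, 10.85, 11.42, 12.06, 12.08, 12.08, 12.08, 12.17, 12.73, 13.44, 13.66, 13.66
The 3 values of 12.08 occupy positions 5–7 → average rank 6.
The 2 values of 13.66 occupy positions 11–12 → average rank (11+12)/2 = 11.5.
I has value 13.66 s → rank 11.5.

11.5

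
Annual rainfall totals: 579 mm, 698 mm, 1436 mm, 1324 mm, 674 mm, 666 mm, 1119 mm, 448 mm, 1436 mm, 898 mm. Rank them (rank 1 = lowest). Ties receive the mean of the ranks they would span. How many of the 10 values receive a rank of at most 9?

8

Sorted (ascending): 448, 579, 666, 674, 698, 898, 1119, 1324, 1436, 1436
The 2 values of 1436 occupy positions 9–10 → average rank (9+10)/2 = 9.5.
Ranks ≤ 9: {1, 2, 3, 4, 5, 6, 7, 8} → 8 values.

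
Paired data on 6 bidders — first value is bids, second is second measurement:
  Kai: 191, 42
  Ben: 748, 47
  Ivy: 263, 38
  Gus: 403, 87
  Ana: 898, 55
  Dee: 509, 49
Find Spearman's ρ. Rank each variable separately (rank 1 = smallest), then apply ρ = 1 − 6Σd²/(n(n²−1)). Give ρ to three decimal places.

0.543

Ranks of variable 1: 1, 5, 2, 3, 6, 4
Ranks of variable 2: 2, 3, 1, 6, 5, 4
d = r₁ − r₂: -1, 2, 1, -3, 1, 0
d²: 1, 4, 1, 9, 1, 0; Σd² = 16
ρ = 1 − 6·16/(6·35) = 1 − 96/210 = 0.543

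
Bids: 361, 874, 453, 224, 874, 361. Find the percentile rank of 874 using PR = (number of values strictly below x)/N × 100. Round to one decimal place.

66.7

N = 6.
Strictly below 874: 4. Equal to 874: 2.
PR = 4/6 × 100 = 66.7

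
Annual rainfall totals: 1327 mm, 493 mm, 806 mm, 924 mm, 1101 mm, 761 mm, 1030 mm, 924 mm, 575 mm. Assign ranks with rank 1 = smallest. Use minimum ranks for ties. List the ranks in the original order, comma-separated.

9, 1, 4, 5, 8, 3, 7, 5, 2

Sorted (ascending): 493, 575, 761, 806, 924, 924, 1030, 1101, 1327
The 2 values of 924 occupy positions 5–6 → each gets rank 5.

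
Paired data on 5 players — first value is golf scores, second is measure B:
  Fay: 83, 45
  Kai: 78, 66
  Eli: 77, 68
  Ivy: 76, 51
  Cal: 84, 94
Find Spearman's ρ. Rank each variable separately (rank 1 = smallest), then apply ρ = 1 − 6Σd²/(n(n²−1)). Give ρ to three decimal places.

Ranks of variable 1: 4, 3, 2, 1, 5
Ranks of variable 2: 1, 3, 4, 2, 5
d = r₁ − r₂: 3, 0, -2, -1, 0
d²: 9, 0, 4, 1, 0; Σd² = 14
ρ = 1 − 6·14/(5·24) = 1 − 84/120 = 0.300

0.300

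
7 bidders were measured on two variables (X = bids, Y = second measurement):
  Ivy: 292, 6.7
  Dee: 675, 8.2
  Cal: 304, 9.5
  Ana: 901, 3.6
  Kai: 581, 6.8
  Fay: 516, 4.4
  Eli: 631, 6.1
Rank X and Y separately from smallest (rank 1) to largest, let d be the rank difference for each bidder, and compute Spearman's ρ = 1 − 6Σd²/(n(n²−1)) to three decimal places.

Ranks of variable 1: 1, 6, 2, 7, 4, 3, 5
Ranks of variable 2: 4, 6, 7, 1, 5, 2, 3
d = r₁ − r₂: -3, 0, -5, 6, -1, 1, 2
d²: 9, 0, 25, 36, 1, 1, 4; Σd² = 76
ρ = 1 − 6·76/(7·48) = 1 − 456/336 = -0.357

-0.357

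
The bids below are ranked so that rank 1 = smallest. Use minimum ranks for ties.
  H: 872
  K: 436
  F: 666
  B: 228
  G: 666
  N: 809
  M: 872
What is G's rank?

3

Sorted (ascending): 228, 436, 666, 666, 809, 872, 872
The 2 values of 666 occupy positions 3–4 → each gets rank 3.
The 2 values of 872 occupy positions 6–7 → each gets rank 6.
G has value 666 → rank 3.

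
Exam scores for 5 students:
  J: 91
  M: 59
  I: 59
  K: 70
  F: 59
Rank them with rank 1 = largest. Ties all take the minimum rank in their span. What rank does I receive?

Sorted (descending): 91, 70, 59, 59, 59
The 3 values of 59 occupy positions 3–5 → each gets rank 3.
I has value 59 → rank 3.

3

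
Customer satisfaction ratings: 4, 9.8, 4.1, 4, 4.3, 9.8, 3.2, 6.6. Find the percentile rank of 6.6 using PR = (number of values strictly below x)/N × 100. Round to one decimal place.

N = 8.
Strictly below 6.6: 5. Equal to 6.6: 1.
PR = 5/8 × 100 = 62.5

62.5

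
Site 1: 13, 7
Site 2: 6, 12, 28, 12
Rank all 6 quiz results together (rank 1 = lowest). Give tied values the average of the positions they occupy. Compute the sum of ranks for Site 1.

Sorted (ascending): 6, 7, 12, 12, 13, 28
The 2 values of 12 occupy positions 3–4 → average rank (3+4)/2 = 3.5.
Site 1 values → pooled ranks: 13→5, 7→2
Rank sum = 5 + 2 = 7

7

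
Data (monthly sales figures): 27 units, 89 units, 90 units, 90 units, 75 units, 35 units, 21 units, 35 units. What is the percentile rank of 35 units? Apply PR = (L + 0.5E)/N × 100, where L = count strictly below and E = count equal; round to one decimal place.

37.5

N = 8.
Strictly below 35: 2. Equal to 35: 2.
PR = (2 + 0.5·2)/8 × 100 = 37.5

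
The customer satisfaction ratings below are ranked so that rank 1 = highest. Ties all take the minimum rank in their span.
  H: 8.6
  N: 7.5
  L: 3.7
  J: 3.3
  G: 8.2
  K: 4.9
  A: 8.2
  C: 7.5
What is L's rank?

7

Sorted (descending): 8.6, 8.2, 8.2, 7.5, 7.5, 4.9, 3.7, 3.3
The 2 values of 8.2 occupy positions 2–3 → each gets rank 2.
The 2 values of 7.5 occupy positions 4–5 → each gets rank 4.
L has value 3.7 → rank 7.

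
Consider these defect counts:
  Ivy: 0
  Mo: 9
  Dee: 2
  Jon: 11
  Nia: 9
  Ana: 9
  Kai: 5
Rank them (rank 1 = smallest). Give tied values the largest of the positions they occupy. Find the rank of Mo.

Sorted (ascending): 0, 2, 5, 9, 9, 9, 11
The 3 values of 9 occupy positions 4–6 → each gets rank 6.
Mo has value 9 → rank 6.

6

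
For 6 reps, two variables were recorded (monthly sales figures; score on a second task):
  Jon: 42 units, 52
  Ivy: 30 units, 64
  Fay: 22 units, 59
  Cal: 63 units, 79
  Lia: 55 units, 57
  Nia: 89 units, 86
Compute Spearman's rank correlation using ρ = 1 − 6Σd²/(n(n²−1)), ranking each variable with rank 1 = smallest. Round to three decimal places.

0.543

Ranks of variable 1: 3, 2, 1, 5, 4, 6
Ranks of variable 2: 1, 4, 3, 5, 2, 6
d = r₁ − r₂: 2, -2, -2, 0, 2, 0
d²: 4, 4, 4, 0, 4, 0; Σd² = 16
ρ = 1 − 6·16/(6·35) = 1 − 96/210 = 0.543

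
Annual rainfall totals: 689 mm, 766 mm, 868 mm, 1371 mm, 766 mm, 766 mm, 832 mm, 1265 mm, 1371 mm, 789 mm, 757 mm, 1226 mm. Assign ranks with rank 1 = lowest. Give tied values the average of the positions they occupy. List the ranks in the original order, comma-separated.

Sorted (ascending): 689, 757, 766, 766, 766, 789, 832, 868, 1226, 1265, 1371, 1371
The 3 values of 766 occupy positions 3–5 → average rank 4.
The 2 values of 1371 occupy positions 11–12 → average rank (11+12)/2 = 11.5.

1, 4, 8, 11.5, 4, 4, 7, 10, 11.5, 6, 2, 9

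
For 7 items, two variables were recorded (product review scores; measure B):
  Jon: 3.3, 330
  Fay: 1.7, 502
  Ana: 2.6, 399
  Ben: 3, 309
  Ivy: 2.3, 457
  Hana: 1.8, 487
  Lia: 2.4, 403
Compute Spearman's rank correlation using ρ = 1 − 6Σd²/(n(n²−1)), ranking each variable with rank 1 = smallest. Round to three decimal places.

Ranks of variable 1: 7, 1, 5, 6, 3, 2, 4
Ranks of variable 2: 2, 7, 3, 1, 5, 6, 4
d = r₁ − r₂: 5, -6, 2, 5, -2, -4, 0
d²: 25, 36, 4, 25, 4, 16, 0; Σd² = 110
ρ = 1 − 6·110/(7·48) = 1 − 660/336 = -0.964

-0.964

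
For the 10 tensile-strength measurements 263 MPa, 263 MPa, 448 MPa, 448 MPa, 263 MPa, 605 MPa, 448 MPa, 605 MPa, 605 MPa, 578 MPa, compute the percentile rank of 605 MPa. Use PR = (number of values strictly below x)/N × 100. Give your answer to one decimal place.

N = 10.
Strictly below 605: 7. Equal to 605: 3.
PR = 7/10 × 100 = 70.0

70.0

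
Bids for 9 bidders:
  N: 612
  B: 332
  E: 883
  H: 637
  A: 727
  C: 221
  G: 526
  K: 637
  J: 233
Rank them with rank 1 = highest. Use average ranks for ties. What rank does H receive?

Sorted (descending): 883, 727, 637, 637, 612, 526, 332, 233, 221
The 2 values of 637 occupy positions 3–4 → average rank (3+4)/2 = 3.5.
H has value 637 → rank 3.5.

3.5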